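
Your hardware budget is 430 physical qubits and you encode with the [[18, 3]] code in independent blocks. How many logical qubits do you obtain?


Each code block uses 18 physical qubits for 3 logical qubit(s).
Number of complete blocks = floor(430 / 18) = 23
Logical qubits = 23 * 3
= 69

69


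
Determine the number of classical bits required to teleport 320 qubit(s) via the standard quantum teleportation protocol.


Quantum teleportation requires 2 classical bits per qubit teleported.
320 qubit(s) -> 2 * 320 = 640 classical bits

640


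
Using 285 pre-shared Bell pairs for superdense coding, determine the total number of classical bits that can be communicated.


Superdense coding allows 2 classical bits per shared entangled pair.
285 pair(s) -> 2 * 285 = 570 classical bits

570


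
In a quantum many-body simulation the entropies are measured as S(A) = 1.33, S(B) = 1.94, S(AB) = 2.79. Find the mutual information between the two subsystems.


I(A:B) = S(A) + S(B) - S(AB)
= 1.33 + 1.94 - 2.79
= 0.4800

0.4800


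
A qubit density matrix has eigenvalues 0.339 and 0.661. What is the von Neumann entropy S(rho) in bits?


S = -p*log2(p) - (1-p)*log2(1-p)
p = 0.3390, 1-p = 0.6610
= -0.3390 * log2(0.3390) - 0.6610 * log2(0.6610)
= -(-0.5291) - (-0.3948)
= 0.9239

0.9239


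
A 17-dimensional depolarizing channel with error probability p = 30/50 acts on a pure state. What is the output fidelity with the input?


F = (1-p) + p/d
= (1 - 0.6000) + 0.6000/17
= 0.4000 + 0.0353
= 0.4353

0.4353


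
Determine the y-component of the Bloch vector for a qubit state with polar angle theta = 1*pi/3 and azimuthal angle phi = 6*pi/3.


theta = 1.0472, phi = 6.2832
r_y = sin(theta)*sin(phi) = 0.8660 * 0.0000
r_y = 0.0000

0.0000


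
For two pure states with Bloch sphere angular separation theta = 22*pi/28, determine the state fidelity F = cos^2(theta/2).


For states separated by angle theta on Bloch sphere:
F = cos^2(theta/2)
theta = 22*pi/28 = 2.4684
theta/2 = 1.2342
cos(theta/2) = 0.3303
F = 0.1091

0.1091


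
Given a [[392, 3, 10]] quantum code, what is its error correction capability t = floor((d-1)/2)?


Code parameters: [[392, 3, 10]], distance d = 10.
Number of correctable errors = floor((d-1)/2)
= floor((10 - 1)/2)
= floor(9/2)
= 4

4


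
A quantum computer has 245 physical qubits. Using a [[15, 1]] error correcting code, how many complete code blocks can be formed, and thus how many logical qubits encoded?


Each code block uses 15 physical qubits for 1 logical qubit(s).
Number of complete blocks = floor(245 / 15) = 16
Logical qubits = 16 * 1
= 16

16


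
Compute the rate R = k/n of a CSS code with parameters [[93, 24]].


Code rate R = k/n
= 24/93
= 0.2581

0.2581


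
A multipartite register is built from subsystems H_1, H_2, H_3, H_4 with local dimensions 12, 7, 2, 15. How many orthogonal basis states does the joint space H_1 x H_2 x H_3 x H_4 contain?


dim(H_1 x H_2 x H_3 x H_4) = 12 * 7 * 2 * 15
= 84 * 2 * 15
= 168 * 15
= 2520

2520


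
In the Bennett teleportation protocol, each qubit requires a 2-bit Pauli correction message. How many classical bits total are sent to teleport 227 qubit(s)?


Quantum teleportation requires 2 classical bits per qubit teleported.
227 qubit(s) -> 2 * 227 = 454 classical bits

454


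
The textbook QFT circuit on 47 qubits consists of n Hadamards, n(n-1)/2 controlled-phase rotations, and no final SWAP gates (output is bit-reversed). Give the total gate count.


Hadamard gates: 47
Controlled rotations: n*(n-1)/2 = 47*46/2 = 1081
SWAP gates: 0 (omitted)
Total = 47 + 1081
= 1128

1128


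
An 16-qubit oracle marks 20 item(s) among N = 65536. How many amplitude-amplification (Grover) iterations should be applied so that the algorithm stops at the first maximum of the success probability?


After j Grover iterations the success probability is P(j) = sin^2((2j+1)*theta), where sin(theta) = sqrt(k/N).
N = 2^16 = 65536, k = 20
sin(theta) = sqrt(k/N) = 0.01746928107
theta = arcsin(sqrt(k/N)) = 0.01747016973 rad
P(j) reaches its first maximum when (2j+1)*theta is as close as possible to pi/2, i.e. j = round(pi/(4*theta) - 1/2).
pi/(4*theta) - 1/2 = 44.4565
(For comparison, the common estimate pi/4 * sqrt(N/k) = 44.9588; the exact maximiser is used here.)
Optimal iterations = 44

44


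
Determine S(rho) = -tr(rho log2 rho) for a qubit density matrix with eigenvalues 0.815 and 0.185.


S = -p*log2(p) - (1-p)*log2(1-p)
p = 0.8150, 1-p = 0.1850
= -0.8150 * log2(0.8150) - 0.1850 * log2(0.1850)
= -(-0.2405) - (-0.4504)
= 0.6909

0.6909


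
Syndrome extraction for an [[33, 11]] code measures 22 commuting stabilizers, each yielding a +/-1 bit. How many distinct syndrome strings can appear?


Each stabilizer generator gives a binary (+1 or -1) measurement outcome.
With 22 independent generators:
Total syndromes = 2^22
= 4194304

4194304


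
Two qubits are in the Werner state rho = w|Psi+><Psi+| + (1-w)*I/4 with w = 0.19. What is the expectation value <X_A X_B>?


|Psi+> = (|01> + |10>)/sqrt(2)
For the pure Bell state, <X_A X_B> = +1 (Bell-state Pauli correlator).
The maximally-mixed part I/4 has tr(I/4 * P tensor P) = 0 for any traceless Pauli P.
So <X_A X_B>_rho = w * (+1) + (1 - w) * 0
= 0.19 * (+1)
= 0.1900

0.1900


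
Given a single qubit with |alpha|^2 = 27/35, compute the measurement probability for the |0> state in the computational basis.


|alpha|^2 = 27/35 = 0.7714
|beta|^2 = 1 - 27/35 = 8/35 = 0.2286
P(|0>) = |alpha|^2 = 0.7714

0.7714


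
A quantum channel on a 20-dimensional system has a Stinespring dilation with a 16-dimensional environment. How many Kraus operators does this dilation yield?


Tracing out the environment in an orthonormal basis {|i>_E} gives Kraus operators K_i = <i|_E U |0>_E.
Number of Kraus operators = dim(H_env) = d_env
= 16

16


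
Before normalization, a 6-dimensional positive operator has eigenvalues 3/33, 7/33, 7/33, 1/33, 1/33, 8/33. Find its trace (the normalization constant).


tr(M) = sum of eigenvalues
= 3/33 + 7/33 + 7/33 + 1/33 + 1/33 + 8/33
= 27/33
= 0.8182

0.8182


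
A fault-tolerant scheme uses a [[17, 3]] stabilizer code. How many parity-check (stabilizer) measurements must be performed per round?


For an [[n,k]] stabilizer code:
Number of stabilizer generators = n - k
= 17 - 3
= 14

14


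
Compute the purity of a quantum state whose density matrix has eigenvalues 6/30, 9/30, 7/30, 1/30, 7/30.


tr(rho^2) = sum of eigenvalues squared
= (6/30)^2 + (9/30)^2 + (7/30)^2 + (1/30)^2 + (7/30)^2
= (36 + 81 + 49 + 1 + 49) / 900
= 216/900
= 0.2400

0.2400


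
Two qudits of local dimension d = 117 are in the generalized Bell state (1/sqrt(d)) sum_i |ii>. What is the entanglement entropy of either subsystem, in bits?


For a maximally entangled state in d x d:
S = log2(d) = log2(117)
= 6.8704

6.8704


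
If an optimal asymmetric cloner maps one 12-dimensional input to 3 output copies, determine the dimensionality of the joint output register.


Output space = H^(tensor 3) where dim(H) = 12
dim = 12^3
= 144 (after 2 factors)
= 1728 (after 3 factors)
= 1728

1728


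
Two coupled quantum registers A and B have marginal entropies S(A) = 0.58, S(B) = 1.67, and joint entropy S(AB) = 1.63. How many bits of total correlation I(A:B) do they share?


I(A:B) = S(A) + S(B) - S(AB)
= 0.58 + 1.67 - 1.63
= 0.6200

0.6200


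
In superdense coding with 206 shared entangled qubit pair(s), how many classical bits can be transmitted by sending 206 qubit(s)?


Superdense coding allows 2 classical bits per shared entangled pair.
206 pair(s) -> 2 * 206 = 412 classical bits

412


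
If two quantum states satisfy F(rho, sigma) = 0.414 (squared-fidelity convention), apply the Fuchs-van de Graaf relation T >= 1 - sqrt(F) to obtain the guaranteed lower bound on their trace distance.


Fuchs-van de Graaf (squared-fidelity convention): 1 - sqrt(F) <= T <= sqrt(1 - F).
Lower bound: T >= 1 - sqrt(F)
sqrt(F) = sqrt(0.414) = 0.6434
T >= 1 - 0.6434
T >= 0.3566

0.3566


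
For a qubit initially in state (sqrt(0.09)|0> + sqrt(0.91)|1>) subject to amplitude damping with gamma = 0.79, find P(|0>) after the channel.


For amplitude damping with parameter gamma on state sqrt(a)|0> + sqrt(b)|1>:
alpha^2 = 0.09, beta^2 = 0.91
P(|0>) = alpha^2 + gamma * beta^2
= 0.09 + 0.79 * 0.91
= 0.09 + 0.7189
= 0.8089

0.8089


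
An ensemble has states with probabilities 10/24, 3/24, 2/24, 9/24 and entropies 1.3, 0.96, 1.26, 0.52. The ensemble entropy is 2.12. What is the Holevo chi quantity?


chi = S(rho) - sum_i p_i * S(rho_i)
Weighted entropy = 10/24 * 1.3 + 3/24 * 0.96 + 2/24 * 1.26 + 9/24 * 0.52
= 0.9617
chi = 2.12 - 0.9617
= 1.1583

1.1583


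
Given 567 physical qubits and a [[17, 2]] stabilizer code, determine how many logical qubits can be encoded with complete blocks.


Each code block uses 17 physical qubits for 2 logical qubit(s).
Number of complete blocks = floor(567 / 17) = 33
Logical qubits = 33 * 2
= 66

66


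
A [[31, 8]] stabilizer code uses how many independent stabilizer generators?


For an [[n,k]] stabilizer code:
Number of stabilizer generators = n - k
= 31 - 8
= 23

23


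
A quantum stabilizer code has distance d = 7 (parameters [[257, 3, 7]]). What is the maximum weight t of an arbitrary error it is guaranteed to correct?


Code parameters: [[257, 3, 7]], distance d = 7.
Number of correctable errors = floor((d-1)/2)
= floor((7 - 1)/2)
= floor(6/2)
= 3

3


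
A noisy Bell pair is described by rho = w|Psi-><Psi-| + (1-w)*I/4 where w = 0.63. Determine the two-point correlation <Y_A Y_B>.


|Psi-> = (|01> - |10>)/sqrt(2)
For the pure Bell state, <Y_A Y_B> = -1 (Bell-state Pauli correlator).
The maximally-mixed part I/4 has tr(I/4 * P tensor P) = 0 for any traceless Pauli P.
So <Y_A Y_B>_rho = w * (-1) + (1 - w) * 0
= 0.63 * (-1)
= -0.6300

-0.6300


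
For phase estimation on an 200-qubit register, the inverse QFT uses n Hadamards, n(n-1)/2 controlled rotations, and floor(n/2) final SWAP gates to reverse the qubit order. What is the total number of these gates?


Hadamard gates: 200
Controlled rotations: n*(n-1)/2 = 200*199/2 = 19900
SWAP gates: floor(n/2) = floor(200/2) = 100
Total = 200 + 19900 + 100
= 20200

20200


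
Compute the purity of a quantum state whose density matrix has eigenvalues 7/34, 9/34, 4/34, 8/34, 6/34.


tr(rho^2) = sum of eigenvalues squared
= (7/34)^2 + (9/34)^2 + (4/34)^2 + (8/34)^2 + (6/34)^2
= (49 + 81 + 16 + 64 + 36) / 1156
= 246/1156
= 0.2128

0.2128


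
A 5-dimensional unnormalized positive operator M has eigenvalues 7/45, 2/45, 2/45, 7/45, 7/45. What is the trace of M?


tr(M) = sum of eigenvalues
= 7/45 + 2/45 + 2/45 + 7/45 + 7/45
= 25/45
= 0.5556

0.5556


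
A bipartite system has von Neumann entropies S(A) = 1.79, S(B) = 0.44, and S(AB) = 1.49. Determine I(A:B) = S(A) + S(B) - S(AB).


I(A:B) = S(A) + S(B) - S(AB)
= 1.79 + 0.44 - 1.49
= 0.7400

0.7400


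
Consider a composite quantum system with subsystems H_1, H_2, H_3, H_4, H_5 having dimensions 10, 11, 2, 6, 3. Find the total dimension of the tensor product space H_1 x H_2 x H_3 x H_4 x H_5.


dim(H_1 x H_2 x H_3 x H_4 x H_5) = 10 * 11 * 2 * 6 * 3
= 110 * 2 * 6 * 3
= 220 * 6 * 3
= 1320 * 3
= 3960

3960


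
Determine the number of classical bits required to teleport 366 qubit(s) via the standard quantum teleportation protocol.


Quantum teleportation requires 2 classical bits per qubit teleported.
366 qubit(s) -> 2 * 366 = 732 classical bits

732


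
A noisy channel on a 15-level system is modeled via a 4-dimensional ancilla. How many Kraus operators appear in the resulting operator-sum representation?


Tracing out the environment in an orthonormal basis {|i>_E} gives Kraus operators K_i = <i|_E U |0>_E.
Number of Kraus operators = dim(H_env) = d_env
= 4

4


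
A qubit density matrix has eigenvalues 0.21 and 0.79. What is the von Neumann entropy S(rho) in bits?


S = -p*log2(p) - (1-p)*log2(1-p)
p = 0.2100, 1-p = 0.7900
= -0.2100 * log2(0.2100) - 0.7900 * log2(0.7900)
= -(-0.4728) - (-0.2687)
= 0.7415

0.7415


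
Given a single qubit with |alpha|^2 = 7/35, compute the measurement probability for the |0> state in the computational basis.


|alpha|^2 = 7/35 = 0.2000
|beta|^2 = 1 - 7/35 = 28/35 = 0.8000
P(|0>) = |alpha|^2 = 0.2000

0.2000


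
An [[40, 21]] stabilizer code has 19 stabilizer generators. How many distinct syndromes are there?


Each stabilizer generator gives a binary (+1 or -1) measurement outcome.
With 19 independent generators:
Total syndromes = 2^19
= 524288

524288


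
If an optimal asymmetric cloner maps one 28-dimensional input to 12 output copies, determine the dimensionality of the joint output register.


Output space = H^(tensor 12) where dim(H) = 28
dim = 28^12
= 784 (after 2 factors)
= 21952 (after 3 factors)
= 614656 (after 4 factors)
= 17210368 (after 5 factors)
= 481890304 (after 6 factors)
= 13492928512 (after 7 factors)
= 377801998336 (after 8 factors)
= 10578455953408 (after 9 factors)
= 296196766695424 (after 10 factors)
= 8293509467471872 (after 11 factors)
= 232218265089212416 (after 12 factors)
= 232218265089212416

232218265089212416


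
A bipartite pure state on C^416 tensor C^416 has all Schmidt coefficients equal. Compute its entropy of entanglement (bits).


For a maximally entangled state in d x d:
S = log2(d) = log2(416)
= 8.7004

8.7004


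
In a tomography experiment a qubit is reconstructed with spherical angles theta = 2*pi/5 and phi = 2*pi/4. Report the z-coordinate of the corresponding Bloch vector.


theta = 1.2566, phi = 1.5708
r_z = cos(theta) = 0.3090

0.3090


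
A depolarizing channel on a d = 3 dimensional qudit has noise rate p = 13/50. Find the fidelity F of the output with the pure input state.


F = (1-p) + p/d
= (1 - 0.2600) + 0.2600/3
= 0.7400 + 0.0867
= 0.8267

0.8267


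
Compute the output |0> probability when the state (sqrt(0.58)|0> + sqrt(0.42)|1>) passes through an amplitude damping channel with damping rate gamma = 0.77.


For amplitude damping with parameter gamma on state sqrt(a)|0> + sqrt(b)|1>:
alpha^2 = 0.58, beta^2 = 0.42
P(|0>) = alpha^2 + gamma * beta^2
= 0.58 + 0.77 * 0.42
= 0.58 + 0.3234
= 0.9034

0.9034


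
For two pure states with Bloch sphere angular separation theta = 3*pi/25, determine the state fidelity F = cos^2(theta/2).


For states separated by angle theta on Bloch sphere:
F = cos^2(theta/2)
theta = 3*pi/25 = 0.3770
theta/2 = 0.1885
cos(theta/2) = 0.9823
F = 0.9649

0.9649


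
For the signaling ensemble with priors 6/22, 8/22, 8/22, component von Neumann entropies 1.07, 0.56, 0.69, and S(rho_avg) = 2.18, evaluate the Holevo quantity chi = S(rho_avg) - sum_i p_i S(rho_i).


chi = S(rho) - sum_i p_i * S(rho_i)
Weighted entropy = 6/22 * 1.07 + 8/22 * 0.56 + 8/22 * 0.69
= 0.7464
chi = 2.18 - 0.7464
= 1.4336

1.4336


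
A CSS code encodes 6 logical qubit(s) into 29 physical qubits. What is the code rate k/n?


Code rate R = k/n
= 6/29
= 0.2069

0.2069


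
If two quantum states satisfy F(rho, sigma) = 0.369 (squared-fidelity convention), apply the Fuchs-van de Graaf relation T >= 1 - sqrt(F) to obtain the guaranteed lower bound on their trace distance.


Fuchs-van de Graaf (squared-fidelity convention): 1 - sqrt(F) <= T <= sqrt(1 - F).
Lower bound: T >= 1 - sqrt(F)
sqrt(F) = sqrt(0.369) = 0.6075
T >= 1 - 0.6075
T >= 0.3925

0.3925


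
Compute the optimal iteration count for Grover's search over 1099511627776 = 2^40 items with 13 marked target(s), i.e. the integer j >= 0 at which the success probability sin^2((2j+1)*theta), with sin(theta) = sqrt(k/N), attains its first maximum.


After j Grover iterations the success probability is P(j) = sin^2((2j+1)*theta), where sin(theta) = sqrt(k/N).
N = 2^40 = 1099511627776, k = 13
sin(theta) = sqrt(k/N) = 3.438521648e-06
theta = arcsin(sqrt(k/N)) = 3.438521648e-06 rad
P(j) reaches its first maximum when (2j+1)*theta is as close as possible to pi/2, i.e. j = round(pi/(4*theta) - 1/2).
pi/(4*theta) - 1/2 = 228411.0803
(For comparison, the common estimate pi/4 * sqrt(N/k) = 228411.5803; the exact maximiser is used here.)
Optimal iterations = 228411

228411


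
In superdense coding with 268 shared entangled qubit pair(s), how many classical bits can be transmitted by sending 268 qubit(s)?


Superdense coding allows 2 classical bits per shared entangled pair.
268 pair(s) -> 2 * 268 = 536 classical bits

536


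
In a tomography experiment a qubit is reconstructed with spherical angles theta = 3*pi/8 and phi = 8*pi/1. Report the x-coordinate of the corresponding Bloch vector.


theta = 1.1781, phi = 25.1327
r_x = sin(theta)*cos(phi) = 0.9239 * 1.0000
r_x = 0.9239

0.9239


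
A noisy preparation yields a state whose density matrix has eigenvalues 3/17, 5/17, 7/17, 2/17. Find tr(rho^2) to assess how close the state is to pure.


tr(rho^2) = sum of eigenvalues squared
= (3/17)^2 + (5/17)^2 + (7/17)^2 + (2/17)^2
= (9 + 25 + 49 + 4) / 289
= 87/289
= 0.3010

0.3010


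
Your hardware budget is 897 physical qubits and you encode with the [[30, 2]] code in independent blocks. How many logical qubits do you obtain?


Each code block uses 30 physical qubits for 2 logical qubit(s).
Number of complete blocks = floor(897 / 30) = 29
Logical qubits = 29 * 2
= 58

58


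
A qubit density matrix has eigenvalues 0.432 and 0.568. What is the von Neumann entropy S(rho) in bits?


S = -p*log2(p) - (1-p)*log2(1-p)
p = 0.4320, 1-p = 0.5680
= -0.4320 * log2(0.4320) - 0.5680 * log2(0.5680)
= -(-0.5231) - (-0.4635)
= 0.9866

0.9866


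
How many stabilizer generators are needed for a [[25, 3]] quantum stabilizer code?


For an [[n,k]] stabilizer code:
Number of stabilizer generators = n - k
= 25 - 3
= 22

22


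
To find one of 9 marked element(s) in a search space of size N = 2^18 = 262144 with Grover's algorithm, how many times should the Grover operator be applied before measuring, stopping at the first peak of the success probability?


After j Grover iterations the success probability is P(j) = sin^2((2j+1)*theta), where sin(theta) = sqrt(k/N).
N = 2^18 = 262144, k = 9
sin(theta) = sqrt(k/N) = 0.005859375
theta = arcsin(sqrt(k/N)) = 0.005859408528 rad
P(j) reaches its first maximum when (2j+1)*theta is as close as possible to pi/2, i.e. j = round(pi/(4*theta) - 1/2).
pi/(4*theta) - 1/2 = 133.5405
(For comparison, the common estimate pi/4 * sqrt(N/k) = 134.0413; the exact maximiser is used here.)
Optimal iterations = 134

134


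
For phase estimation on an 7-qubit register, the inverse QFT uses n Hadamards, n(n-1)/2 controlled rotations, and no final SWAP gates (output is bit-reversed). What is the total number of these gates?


Hadamard gates: 7
Controlled rotations: n*(n-1)/2 = 7*6/2 = 21
SWAP gates: 0 (omitted)
Total = 7 + 21
= 28

28


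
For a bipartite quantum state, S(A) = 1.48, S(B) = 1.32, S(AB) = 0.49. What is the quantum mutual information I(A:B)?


I(A:B) = S(A) + S(B) - S(AB)
= 1.48 + 1.32 - 0.49
= 2.3100

2.3100


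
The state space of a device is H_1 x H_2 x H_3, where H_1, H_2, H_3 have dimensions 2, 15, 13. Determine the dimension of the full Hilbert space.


dim(H_1 x H_2 x H_3) = 2 * 15 * 13
= 30 * 13
= 390

390


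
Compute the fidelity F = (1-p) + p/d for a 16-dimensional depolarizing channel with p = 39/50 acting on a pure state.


F = (1-p) + p/d
= (1 - 0.7800) + 0.7800/16
= 0.2200 + 0.0488
= 0.2687

0.2687


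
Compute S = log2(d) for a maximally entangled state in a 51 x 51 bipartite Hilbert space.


For a maximally entangled state in d x d:
S = log2(d) = log2(51)
= 5.6724

5.6724


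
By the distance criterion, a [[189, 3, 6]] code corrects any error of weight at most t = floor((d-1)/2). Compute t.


Code parameters: [[189, 3, 6]], distance d = 6.
Number of correctable errors = floor((d-1)/2)
= floor((6 - 1)/2)
= floor(5/2)
= 2

2


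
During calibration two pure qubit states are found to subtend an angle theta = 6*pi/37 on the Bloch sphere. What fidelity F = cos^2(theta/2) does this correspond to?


For states separated by angle theta on Bloch sphere:
F = cos^2(theta/2)
theta = 6*pi/37 = 0.5094
theta/2 = 0.2547
cos(theta/2) = 0.9677
F = 0.9365

0.9365


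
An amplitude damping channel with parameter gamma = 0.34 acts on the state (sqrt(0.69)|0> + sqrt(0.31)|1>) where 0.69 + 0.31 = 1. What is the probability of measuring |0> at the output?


For amplitude damping with parameter gamma on state sqrt(a)|0> + sqrt(b)|1>:
alpha^2 = 0.69, beta^2 = 0.31
P(|0>) = alpha^2 + gamma * beta^2
= 0.69 + 0.34 * 0.31
= 0.69 + 0.1054
= 0.7954

0.7954


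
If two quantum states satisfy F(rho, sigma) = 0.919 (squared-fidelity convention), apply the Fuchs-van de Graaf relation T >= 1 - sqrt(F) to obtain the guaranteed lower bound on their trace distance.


Fuchs-van de Graaf (squared-fidelity convention): 1 - sqrt(F) <= T <= sqrt(1 - F).
Lower bound: T >= 1 - sqrt(F)
sqrt(F) = sqrt(0.919) = 0.9586
T >= 1 - 0.9586
T >= 0.0414

0.0414


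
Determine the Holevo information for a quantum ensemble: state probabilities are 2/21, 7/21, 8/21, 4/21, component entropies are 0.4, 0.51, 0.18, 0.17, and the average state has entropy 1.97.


chi = S(rho) - sum_i p_i * S(rho_i)
Weighted entropy = 2/21 * 0.4 + 7/21 * 0.51 + 8/21 * 0.18 + 4/21 * 0.17
= 0.3090
chi = 1.97 - 0.3090
= 1.6610

1.6610


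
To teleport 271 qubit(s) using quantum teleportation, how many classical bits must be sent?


Quantum teleportation requires 2 classical bits per qubit teleported.
271 qubit(s) -> 2 * 271 = 542 classical bits

542


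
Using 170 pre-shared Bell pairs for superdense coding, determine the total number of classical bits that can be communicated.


Superdense coding allows 2 classical bits per shared entangled pair.
170 pair(s) -> 2 * 170 = 340 classical bits

340


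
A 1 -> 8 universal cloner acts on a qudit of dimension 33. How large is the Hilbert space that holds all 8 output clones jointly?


Output space = H^(tensor 8) where dim(H) = 33
dim = 33^8
= 1089 (after 2 factors)
= 35937 (after 3 factors)
= 1185921 (after 4 factors)
= 39135393 (after 5 factors)
= 1291467969 (after 6 factors)
= 42618442977 (after 7 factors)
= 1406408618241 (after 8 factors)
= 1406408618241

1406408618241


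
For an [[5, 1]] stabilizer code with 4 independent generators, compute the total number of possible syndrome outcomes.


Each stabilizer generator gives a binary (+1 or -1) measurement outcome.
With 4 independent generators:
Total syndromes = 2^4
= 16

16


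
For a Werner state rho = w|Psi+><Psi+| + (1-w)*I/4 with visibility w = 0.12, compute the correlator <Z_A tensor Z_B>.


|Psi+> = (|01> + |10>)/sqrt(2)
For the pure Bell state, <Z_A Z_B> = -1 (Bell-state Pauli correlator).
The maximally-mixed part I/4 has tr(I/4 * P tensor P) = 0 for any traceless Pauli P.
So <Z_A Z_B>_rho = w * (-1) + (1 - w) * 0
= 0.12 * (-1)
= -0.1200

-0.1200


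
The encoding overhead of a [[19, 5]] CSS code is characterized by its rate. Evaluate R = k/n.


Code rate R = k/n
= 5/19
= 0.2632

0.2632


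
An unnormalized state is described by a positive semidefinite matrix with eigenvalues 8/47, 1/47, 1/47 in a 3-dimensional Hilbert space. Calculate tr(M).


tr(M) = sum of eigenvalues
= 8/47 + 1/47 + 1/47
= 10/47
= 0.2128

0.2128


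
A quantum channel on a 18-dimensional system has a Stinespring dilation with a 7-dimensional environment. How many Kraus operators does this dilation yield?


Tracing out the environment in an orthonormal basis {|i>_E} gives Kraus operators K_i = <i|_E U |0>_E.
Number of Kraus operators = dim(H_env) = d_env
= 7

7


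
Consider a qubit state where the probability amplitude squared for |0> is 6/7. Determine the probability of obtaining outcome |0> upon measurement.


|alpha|^2 = 6/7 = 0.8571
|beta|^2 = 1 - 6/7 = 1/7 = 0.1429
P(|0>) = |alpha|^2 = 0.8571

0.8571


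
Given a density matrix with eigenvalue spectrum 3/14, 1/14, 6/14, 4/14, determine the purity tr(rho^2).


tr(rho^2) = sum of eigenvalues squared
= (3/14)^2 + (1/14)^2 + (6/14)^2 + (4/14)^2
= (9 + 1 + 36 + 16) / 196
= 62/196
= 0.3163

0.3163


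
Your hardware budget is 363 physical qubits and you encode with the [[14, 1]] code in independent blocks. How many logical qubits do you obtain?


Each code block uses 14 physical qubits for 1 logical qubit(s).
Number of complete blocks = floor(363 / 14) = 25
Logical qubits = 25 * 1
= 25

25


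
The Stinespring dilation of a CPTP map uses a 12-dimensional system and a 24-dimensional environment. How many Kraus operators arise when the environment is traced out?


Tracing out the environment in an orthonormal basis {|i>_E} gives Kraus operators K_i = <i|_E U |0>_E.
Number of Kraus operators = dim(H_env) = d_env
= 24

24


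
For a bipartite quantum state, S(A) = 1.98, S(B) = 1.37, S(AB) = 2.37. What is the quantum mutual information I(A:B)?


I(A:B) = S(A) + S(B) - S(AB)
= 1.98 + 1.37 - 2.37
= 0.9800

0.9800


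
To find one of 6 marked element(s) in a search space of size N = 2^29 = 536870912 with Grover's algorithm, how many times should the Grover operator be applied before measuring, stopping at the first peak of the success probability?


After j Grover iterations the success probability is P(j) = sin^2((2j+1)*theta), where sin(theta) = sqrt(k/N).
N = 2^29 = 536870912, k = 6
sin(theta) = sqrt(k/N) = 0.0001057159917
theta = arcsin(sqrt(k/N)) = 0.0001057159919 rad
P(j) reaches its first maximum when (2j+1)*theta is as close as possible to pi/2, i.e. j = round(pi/(4*theta) - 1/2).
pi/(4*theta) - 1/2 = 7428.8222
(For comparison, the common estimate pi/4 * sqrt(N/k) = 7429.3222; the exact maximiser is used here.)
Optimal iterations = 7429

7429


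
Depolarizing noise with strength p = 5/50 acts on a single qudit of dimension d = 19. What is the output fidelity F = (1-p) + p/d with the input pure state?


F = (1-p) + p/d
= (1 - 0.1000) + 0.1000/19
= 0.9000 + 0.0053
= 0.9053

0.9053


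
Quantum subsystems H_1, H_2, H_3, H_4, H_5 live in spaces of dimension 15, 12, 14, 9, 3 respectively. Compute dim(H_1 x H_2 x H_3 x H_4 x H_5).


dim(H_1 x H_2 x H_3 x H_4 x H_5) = 15 * 12 * 14 * 9 * 3
= 180 * 14 * 9 * 3
= 2520 * 9 * 3
= 22680 * 3
= 68040

68040


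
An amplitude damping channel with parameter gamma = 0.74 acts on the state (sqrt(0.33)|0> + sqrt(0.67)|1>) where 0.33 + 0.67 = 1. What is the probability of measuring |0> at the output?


For amplitude damping with parameter gamma on state sqrt(a)|0> + sqrt(b)|1>:
alpha^2 = 0.33, beta^2 = 0.67
P(|0>) = alpha^2 + gamma * beta^2
= 0.33 + 0.74 * 0.67
= 0.33 + 0.4958
= 0.8258

0.8258


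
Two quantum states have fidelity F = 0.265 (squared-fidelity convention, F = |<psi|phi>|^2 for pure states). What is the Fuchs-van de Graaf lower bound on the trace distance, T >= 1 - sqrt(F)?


Fuchs-van de Graaf (squared-fidelity convention): 1 - sqrt(F) <= T <= sqrt(1 - F).
Lower bound: T >= 1 - sqrt(F)
sqrt(F) = sqrt(0.265) = 0.5148
T >= 1 - 0.5148
T >= 0.4852

0.4852


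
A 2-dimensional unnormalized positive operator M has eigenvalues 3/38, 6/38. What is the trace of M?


tr(M) = sum of eigenvalues
= 3/38 + 6/38
= 9/38
= 0.2368

0.2368


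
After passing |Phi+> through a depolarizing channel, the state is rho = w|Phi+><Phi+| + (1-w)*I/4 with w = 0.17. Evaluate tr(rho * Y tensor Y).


|Phi+> = (|00> + |11>)/sqrt(2)
For the pure Bell state, <Y_A Y_B> = -1 (Bell-state Pauli correlator).
The maximally-mixed part I/4 has tr(I/4 * P tensor P) = 0 for any traceless Pauli P.
So <Y_A Y_B>_rho = w * (-1) + (1 - w) * 0
= 0.17 * (-1)
= -0.1700

-0.1700


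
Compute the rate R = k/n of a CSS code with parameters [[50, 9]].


Code rate R = k/n
= 9/50
= 0.1800

0.1800


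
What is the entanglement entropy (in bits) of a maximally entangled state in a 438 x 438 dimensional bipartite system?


For a maximally entangled state in d x d:
S = log2(d) = log2(438)
= 8.7748

8.7748


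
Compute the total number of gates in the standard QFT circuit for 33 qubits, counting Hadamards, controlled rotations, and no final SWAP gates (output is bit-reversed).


Hadamard gates: 33
Controlled rotations: n*(n-1)/2 = 33*32/2 = 528
SWAP gates: 0 (omitted)
Total = 33 + 528
= 561

561


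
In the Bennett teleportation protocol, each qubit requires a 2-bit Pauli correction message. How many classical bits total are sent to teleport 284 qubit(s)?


Quantum teleportation requires 2 classical bits per qubit teleported.
284 qubit(s) -> 2 * 284 = 568 classical bits

568


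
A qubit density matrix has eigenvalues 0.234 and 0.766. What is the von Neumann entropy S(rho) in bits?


S = -p*log2(p) - (1-p)*log2(1-p)
p = 0.2340, 1-p = 0.7660
= -0.2340 * log2(0.2340) - 0.7660 * log2(0.7660)
= -(-0.4903) - (-0.2946)
= 0.7849

0.7849


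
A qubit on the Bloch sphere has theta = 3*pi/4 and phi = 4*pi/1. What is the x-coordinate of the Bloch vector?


theta = 2.3562, phi = 12.5664
r_x = sin(theta)*cos(phi) = 0.7071 * 1.0000
r_x = 0.7071

0.7071


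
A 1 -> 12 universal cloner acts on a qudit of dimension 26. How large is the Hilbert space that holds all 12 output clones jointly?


Output space = H^(tensor 12) where dim(H) = 26
dim = 26^12
= 676 (after 2 factors)
= 17576 (after 3 factors)
= 456976 (after 4 factors)
= 11881376 (after 5 factors)
= 308915776 (after 6 factors)
= 8031810176 (after 7 factors)
= 208827064576 (after 8 factors)
= 5429503678976 (after 9 factors)
= 141167095653376 (after 10 factors)
= 3670344486987776 (after 11 factors)
= 95428956661682176 (after 12 factors)
= 95428956661682176

95428956661682176


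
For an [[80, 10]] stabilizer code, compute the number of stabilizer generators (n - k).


For an [[n,k]] stabilizer code:
Number of stabilizer generators = n - k
= 80 - 10
= 70

70


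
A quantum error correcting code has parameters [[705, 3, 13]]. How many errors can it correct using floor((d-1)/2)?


Code parameters: [[705, 3, 13]], distance d = 13.
Number of correctable errors = floor((d-1)/2)
= floor((13 - 1)/2)
= floor(12/2)
= 6

6


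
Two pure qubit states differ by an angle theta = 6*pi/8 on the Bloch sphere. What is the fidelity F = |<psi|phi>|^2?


For states separated by angle theta on Bloch sphere:
F = cos^2(theta/2)
theta = 6*pi/8 = 2.3562
theta/2 = 1.1781
cos(theta/2) = 0.3827
F = 0.1464

0.1464


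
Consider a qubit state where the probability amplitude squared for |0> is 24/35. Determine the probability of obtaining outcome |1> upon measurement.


|alpha|^2 = 24/35 = 0.6857
|beta|^2 = 1 - 24/35 = 11/35 = 0.3143
P(|1>) = |beta|^2 = 0.3143

0.3143


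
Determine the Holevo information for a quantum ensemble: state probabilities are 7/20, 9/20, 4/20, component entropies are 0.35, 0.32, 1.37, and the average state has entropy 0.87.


chi = S(rho) - sum_i p_i * S(rho_i)
Weighted entropy = 7/20 * 0.35 + 9/20 * 0.32 + 4/20 * 1.37
= 0.5405
chi = 0.87 - 0.5405
= 0.3295

0.3295


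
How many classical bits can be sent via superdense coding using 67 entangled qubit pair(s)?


Superdense coding allows 2 classical bits per shared entangled pair.
67 pair(s) -> 2 * 67 = 134 classical bits

134


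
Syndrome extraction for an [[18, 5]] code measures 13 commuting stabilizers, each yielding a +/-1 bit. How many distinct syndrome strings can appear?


Each stabilizer generator gives a binary (+1 or -1) measurement outcome.
With 13 independent generators:
Total syndromes = 2^13
= 8192

8192


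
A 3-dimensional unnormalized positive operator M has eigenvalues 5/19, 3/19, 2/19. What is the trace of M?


tr(M) = sum of eigenvalues
= 5/19 + 3/19 + 2/19
= 10/19
= 0.5263

0.5263


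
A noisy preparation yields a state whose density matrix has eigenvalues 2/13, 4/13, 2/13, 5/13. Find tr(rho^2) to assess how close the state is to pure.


tr(rho^2) = sum of eigenvalues squared
= (2/13)^2 + (4/13)^2 + (2/13)^2 + (5/13)^2
= (4 + 16 + 4 + 25) / 169
= 49/169
= 0.2899

0.2899


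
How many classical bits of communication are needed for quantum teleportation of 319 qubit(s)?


Quantum teleportation requires 2 classical bits per qubit teleported.
319 qubit(s) -> 2 * 319 = 638 classical bits

638


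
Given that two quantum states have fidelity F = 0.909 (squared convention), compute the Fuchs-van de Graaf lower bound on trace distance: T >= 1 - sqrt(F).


Fuchs-van de Graaf (squared-fidelity convention): 1 - sqrt(F) <= T <= sqrt(1 - F).
Lower bound: T >= 1 - sqrt(F)
sqrt(F) = sqrt(0.909) = 0.9534
T >= 1 - 0.9534
T >= 0.0466

0.0466


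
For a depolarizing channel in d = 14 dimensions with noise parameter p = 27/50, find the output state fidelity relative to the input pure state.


F = (1-p) + p/d
= (1 - 0.5400) + 0.5400/14
= 0.4600 + 0.0386
= 0.4986

0.4986


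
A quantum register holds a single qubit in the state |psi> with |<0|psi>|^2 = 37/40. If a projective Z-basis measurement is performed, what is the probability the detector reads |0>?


|alpha|^2 = 37/40 = 0.9250
|beta|^2 = 1 - 37/40 = 3/40 = 0.0750
P(|0>) = |alpha|^2 = 0.9250

0.9250


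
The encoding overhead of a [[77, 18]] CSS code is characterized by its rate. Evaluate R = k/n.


Code rate R = k/n
= 18/77
= 0.2338

0.2338


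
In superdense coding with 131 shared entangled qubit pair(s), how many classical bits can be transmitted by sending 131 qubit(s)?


Superdense coding allows 2 classical bits per shared entangled pair.
131 pair(s) -> 2 * 131 = 262 classical bits

262


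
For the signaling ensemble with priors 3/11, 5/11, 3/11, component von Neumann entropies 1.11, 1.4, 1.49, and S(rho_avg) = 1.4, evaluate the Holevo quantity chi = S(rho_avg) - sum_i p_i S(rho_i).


chi = S(rho) - sum_i p_i * S(rho_i)
Weighted entropy = 3/11 * 1.11 + 5/11 * 1.4 + 3/11 * 1.49
= 1.3455
chi = 1.4 - 1.3455
= 0.0545

0.0545


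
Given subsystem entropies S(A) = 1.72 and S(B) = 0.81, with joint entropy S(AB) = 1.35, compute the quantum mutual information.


I(A:B) = S(A) + S(B) - S(AB)
= 1.72 + 0.81 - 1.35
= 1.1800

1.1800


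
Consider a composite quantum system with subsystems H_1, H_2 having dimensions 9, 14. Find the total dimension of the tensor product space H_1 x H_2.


dim(H_1 x H_2) = 9 * 14
= 126

126


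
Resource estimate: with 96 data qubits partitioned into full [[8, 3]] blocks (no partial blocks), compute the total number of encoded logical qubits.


Each code block uses 8 physical qubits for 3 logical qubit(s).
Number of complete blocks = floor(96 / 8) = 12
Logical qubits = 12 * 3
= 36

36


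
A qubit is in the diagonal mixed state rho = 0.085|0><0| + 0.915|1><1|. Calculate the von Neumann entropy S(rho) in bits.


S = -p*log2(p) - (1-p)*log2(1-p)
p = 0.0850, 1-p = 0.9150
= -0.0850 * log2(0.0850) - 0.9150 * log2(0.9150)
= -(-0.3023) - (-0.1173)
= 0.4196

0.4196


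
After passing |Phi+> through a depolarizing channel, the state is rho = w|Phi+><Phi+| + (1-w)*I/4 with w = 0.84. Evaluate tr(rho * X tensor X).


|Phi+> = (|00> + |11>)/sqrt(2)
For the pure Bell state, <X_A X_B> = +1 (Bell-state Pauli correlator).
The maximally-mixed part I/4 has tr(I/4 * P tensor P) = 0 for any traceless Pauli P.
So <X_A X_B>_rho = w * (+1) + (1 - w) * 0
= 0.84 * (+1)
= 0.8400

0.8400


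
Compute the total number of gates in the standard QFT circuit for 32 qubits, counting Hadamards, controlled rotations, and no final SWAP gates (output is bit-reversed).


Hadamard gates: 32
Controlled rotations: n*(n-1)/2 = 32*31/2 = 496
SWAP gates: 0 (omitted)
Total = 32 + 496
= 528

528


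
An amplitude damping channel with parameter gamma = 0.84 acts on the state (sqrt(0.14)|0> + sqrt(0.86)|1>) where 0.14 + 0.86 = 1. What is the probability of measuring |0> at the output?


For amplitude damping with parameter gamma on state sqrt(a)|0> + sqrt(b)|1>:
alpha^2 = 0.14, beta^2 = 0.86
P(|0>) = alpha^2 + gamma * beta^2
= 0.14 + 0.84 * 0.86
= 0.14 + 0.7224
= 0.8624

0.8624


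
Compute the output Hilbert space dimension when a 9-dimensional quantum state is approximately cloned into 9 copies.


Output space = H^(tensor 9) where dim(H) = 9
dim = 9^9
= 81 (after 2 factors)
= 729 (after 3 factors)
= 6561 (after 4 factors)
= 59049 (after 5 factors)
= 531441 (after 6 factors)
= 4782969 (after 7 factors)
= 43046721 (after 8 factors)
= 387420489 (after 9 factors)
= 387420489

387420489


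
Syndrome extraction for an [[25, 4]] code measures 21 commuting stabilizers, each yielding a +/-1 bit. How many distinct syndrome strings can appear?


Each stabilizer generator gives a binary (+1 or -1) measurement outcome.
With 21 independent generators:
Total syndromes = 2^21
= 2097152

2097152


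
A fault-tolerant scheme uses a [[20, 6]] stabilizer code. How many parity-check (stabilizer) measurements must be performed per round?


For an [[n,k]] stabilizer code:
Number of stabilizer generators = n - k
= 20 - 6
= 14

14


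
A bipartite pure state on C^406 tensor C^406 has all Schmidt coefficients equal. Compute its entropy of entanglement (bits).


For a maximally entangled state in d x d:
S = log2(d) = log2(406)
= 8.6653

8.6653


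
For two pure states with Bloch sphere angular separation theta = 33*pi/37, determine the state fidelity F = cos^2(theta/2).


For states separated by angle theta on Bloch sphere:
F = cos^2(theta/2)
theta = 33*pi/37 = 2.8020
theta/2 = 1.4010
cos(theta/2) = 0.1690
F = 0.0286

0.0286


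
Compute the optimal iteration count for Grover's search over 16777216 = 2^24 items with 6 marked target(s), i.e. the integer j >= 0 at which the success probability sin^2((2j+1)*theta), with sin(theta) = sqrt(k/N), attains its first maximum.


After j Grover iterations the success probability is P(j) = sin^2((2j+1)*theta), where sin(theta) = sqrt(k/N).
N = 2^24 = 16777216, k = 6
sin(theta) = sqrt(k/N) = 0.0005980199567
theta = arcsin(sqrt(k/N)) = 0.0005980199924 rad
P(j) reaches its first maximum when (2j+1)*theta is as close as possible to pi/2, i.e. j = round(pi/(4*theta) - 1/2).
pi/(4*theta) - 1/2 = 1312.8309
(For comparison, the common estimate pi/4 * sqrt(N/k) = 1313.3310; the exact maximiser is used here.)
Optimal iterations = 1313

1313


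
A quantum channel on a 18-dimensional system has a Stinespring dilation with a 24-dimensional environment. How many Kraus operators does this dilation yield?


Tracing out the environment in an orthonormal basis {|i>_E} gives Kraus operators K_i = <i|_E U |0>_E.
Number of Kraus operators = dim(H_env) = d_env
= 24

24


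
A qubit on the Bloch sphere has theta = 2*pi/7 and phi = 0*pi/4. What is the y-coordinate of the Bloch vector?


theta = 0.8976, phi = 0.0000
r_y = sin(theta)*sin(phi) = 0.7818 * 0.0000
r_y = 0.0000

0.0000


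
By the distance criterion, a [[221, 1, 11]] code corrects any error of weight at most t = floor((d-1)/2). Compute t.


Code parameters: [[221, 1, 11]], distance d = 11.
Number of correctable errors = floor((d-1)/2)
= floor((11 - 1)/2)
= floor(10/2)
= 5

5


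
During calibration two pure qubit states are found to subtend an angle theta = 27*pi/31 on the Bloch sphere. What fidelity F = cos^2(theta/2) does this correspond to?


For states separated by angle theta on Bloch sphere:
F = cos^2(theta/2)
theta = 27*pi/31 = 2.7362
theta/2 = 1.3681
cos(theta/2) = 0.2013
F = 0.0405

0.0405


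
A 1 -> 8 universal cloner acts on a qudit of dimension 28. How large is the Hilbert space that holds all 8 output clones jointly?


Output space = H^(tensor 8) where dim(H) = 28
dim = 28^8
= 784 (after 2 factors)
= 21952 (after 3 factors)
= 614656 (after 4 factors)
= 17210368 (after 5 factors)
= 481890304 (after 6 factors)
= 13492928512 (after 7 factors)
= 377801998336 (after 8 factors)
= 377801998336

377801998336


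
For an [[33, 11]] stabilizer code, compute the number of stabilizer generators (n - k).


For an [[n,k]] stabilizer code:
Number of stabilizer generators = n - k
= 33 - 11
= 22

22
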